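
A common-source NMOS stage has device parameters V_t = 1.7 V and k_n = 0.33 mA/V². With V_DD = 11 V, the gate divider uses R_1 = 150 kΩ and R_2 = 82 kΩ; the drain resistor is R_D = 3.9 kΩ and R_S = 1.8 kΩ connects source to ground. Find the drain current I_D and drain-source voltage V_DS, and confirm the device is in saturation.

V_G = V_DD·R_2/(R_1+R_2) = 11×82/232 = 3.89 V.
Assume saturation: I_D = (k_n/2)(V_GS − V_t)² with V_GS = V_G − I_D·R_S = 3.89 − 1.8·I_D.
Substituting gives 0.535·I_D² − 2.3·I_D + 0.79 = 0, with roots I_D = 0.376 or 3.93 mA.
The root I_D = 3.93 mA gives V_GS = -3.18 V ≤ V_t, so take I_D = 0.376 mA.
Then V_GS = 3.21 V and V_DS = V_DD − I_D(R_D+R_S) = 11 − 0.376×5.7 = 8.85 V.
Saturation requires V_DS ≥ V_GS − V_t = 1.51 V; 8.85 ≥ 1.51 ✓.

I_D ≈ 0.38 mA, V_DS ≈ 8.9 V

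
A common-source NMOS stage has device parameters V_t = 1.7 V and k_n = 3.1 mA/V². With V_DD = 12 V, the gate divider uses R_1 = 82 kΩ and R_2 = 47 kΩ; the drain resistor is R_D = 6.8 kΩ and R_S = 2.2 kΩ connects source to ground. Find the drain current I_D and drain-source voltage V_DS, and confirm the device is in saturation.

I_D ≈ 0.87 mA, V_DS ≈ 4.1 V

V_G = V_DD·R_2/(R_1+R_2) = 12×47/129 = 4.37 V.
Assume saturation: I_D = (k_n/2)(V_GS − V_t)² with V_GS = V_G − I_D·R_S = 4.37 − 2.2·I_D.
Substituting gives 7.5·I_D² − 19.2·I_D + 11.1 = 0, with roots I_D = 0.873 or 1.69 mA.
The root I_D = 1.69 mA gives V_GS = 0.656 V ≤ V_t, so take I_D = 0.873 mA.
Then V_GS = 2.45 V and V_DS = V_DD − I_D(R_D+R_S) = 12 − 0.873×9 = 4.14 V.
Saturation requires V_DS ≥ V_GS − V_t = 0.751 V; 4.14 ≥ 0.751 ✓.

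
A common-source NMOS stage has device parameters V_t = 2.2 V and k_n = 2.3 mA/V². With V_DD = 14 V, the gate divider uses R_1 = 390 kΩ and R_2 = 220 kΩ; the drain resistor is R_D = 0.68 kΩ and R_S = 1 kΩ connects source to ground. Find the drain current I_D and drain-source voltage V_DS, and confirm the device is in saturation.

V_G = V_DD·R_2/(R_1+R_2) = 14×220/610 = 5.05 V.
Assume saturation: I_D = (k_n/2)(V_GS − V_t)² with V_GS = V_G − I_D·R_S = 5.05 − 1·I_D.
Substituting gives 1.15·I_D² − 7.55·I_D + 9.34 = 0, with roots I_D = 1.65 or 4.92 mA.
The root I_D = 4.92 mA gives V_GS = 0.132 V ≤ V_t, so take I_D = 1.65 mA.
Then V_GS = 3.4 V and V_DS = V_DD − I_D(R_D+R_S) = 14 − 1.65×1.68 = 11.2 V.
Saturation requires V_DS ≥ V_GS − V_t = 1.2 V; 11.2 ≥ 1.2 ✓.

I_D ≈ 1.7 mA, V_DS ≈ 11 V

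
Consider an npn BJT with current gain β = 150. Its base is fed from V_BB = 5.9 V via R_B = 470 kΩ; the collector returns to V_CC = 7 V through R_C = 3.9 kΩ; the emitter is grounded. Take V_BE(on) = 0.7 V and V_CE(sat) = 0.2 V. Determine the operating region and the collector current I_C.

Assume active. Base-emitter loop: I_B = (V_BB − V_BE)/R_B = (5.9 − 0.7)/470 = 0.0111 mA.
I_C = β·I_B = 150×0.0111 = 1.66 mA.
V_CE = V_CC − I_C·R_C = 7 − 1.66×3.9 = 0.528 V > V_CE(sat), so the active-region assumption holds.

active; I_C ≈ 1.7 mA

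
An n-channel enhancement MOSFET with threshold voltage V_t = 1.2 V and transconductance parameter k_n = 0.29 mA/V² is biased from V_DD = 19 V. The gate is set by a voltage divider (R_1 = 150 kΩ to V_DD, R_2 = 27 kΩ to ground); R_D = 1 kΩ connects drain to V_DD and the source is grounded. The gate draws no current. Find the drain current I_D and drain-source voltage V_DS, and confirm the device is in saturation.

I_D ≈ 0.42 mA, V_DS ≈ 19 V

V_G = V_DD·R_2/(R_1+R_2) = 19×27/177 = 2.9 V. With the source grounded, V_GS = V_G = 2.9 V.
Assume saturation: I_D = (k_n/2)(V_GS − V_t)² = (0.29/2)×(2.9 − 1.2)² = 0.145×1.7² = 0.418 mA.
V_DS = V_DD − I_D·R_D = 19 − 0.418×1 = 18.6 V.
Saturation requires V_DS ≥ V_GS − V_t = 1.7 V; 18.6 ≥ 1.7 ✓.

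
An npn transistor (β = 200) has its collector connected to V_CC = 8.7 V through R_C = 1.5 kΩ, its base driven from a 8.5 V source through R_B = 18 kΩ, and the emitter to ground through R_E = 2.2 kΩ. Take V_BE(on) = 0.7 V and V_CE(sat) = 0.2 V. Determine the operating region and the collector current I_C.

saturation; I_C ≈ 2.2 mA

Assume active: I_B = (8.5 − 0.7)/(18 + 201×2.2) = 0.0169 mA, I_C = β·I_B = 3.39 mA.
Then V_CE = 8.7 − 3.39×1.5 − 3.41×2.2 = -3.88 V < 0.2 V — the active assumption fails.
Re-solve with V_CE = 0.2 V. KCL at the emitter: V_E/R_E = (V_BB−0.7−V_E)/R_B + (V_CC−0.2−V_E)/R_C, giving V_E = 5.18 V.
I_C = (V_CC − 0.2 − V_E)/R_C = (8.5 − 5.18)/1.5 = 2.21 mA.
Check: I_B = (7.8 − 5.18)/18 = 0.145 mA, and β·I_B = 29.1 mA > I_C, confirming saturation.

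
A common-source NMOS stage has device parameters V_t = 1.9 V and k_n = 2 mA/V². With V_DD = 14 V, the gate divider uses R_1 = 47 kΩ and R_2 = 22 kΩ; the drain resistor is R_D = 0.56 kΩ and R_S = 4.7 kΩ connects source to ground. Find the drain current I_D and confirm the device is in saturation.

I_D ≈ 0.41 mA

V_G = V_DD·R_2/(R_1+R_2) = 14×22/69 = 4.46 V.
Assume saturation: I_D = (k_n/2)(V_GS − V_t)² with V_GS = V_G − I_D·R_S = 4.46 − 4.7·I_D.
Substituting gives 22.1·I_D² − 25.1·I_D + 6.57 = 0, with roots I_D = 0.409 or 0.727 mA.
The root I_D = 0.727 mA gives V_GS = 1.05 V ≤ V_t, so take I_D = 0.409 mA.
Then V_GS = 2.54 V and V_DS = V_DD − I_D(R_D+R_S) = 14 − 0.409×5.26 = 11.8 V.
Saturation requires V_DS ≥ V_GS − V_t = 0.64 V; 11.8 ≥ 0.64 ✓.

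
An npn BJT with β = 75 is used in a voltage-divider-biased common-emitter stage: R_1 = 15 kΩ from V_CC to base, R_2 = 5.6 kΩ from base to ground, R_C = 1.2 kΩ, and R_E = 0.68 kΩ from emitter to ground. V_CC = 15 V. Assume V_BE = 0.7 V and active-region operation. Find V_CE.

V_CE ≈ 6.4 V

Thevenize the base divider: V_Th = V_CC·R_2/(R_1+R_2) = 15×5.6/20.6 = 4.08 V, R_Th = R_1‖R_2 = 4.08 kΩ.
Base-emitter loop: V_Th = I_B·R_Th + V_BE + (β+1)I_B·R_E, so I_B = (4.08 − 0.7) / (4.08 + 76×0.68) = 0.0606 mA.
I_C = β·I_B = 75×0.0606 = 4.54 mA, and I_E = (β+1)I_B = 4.6 mA.
V_CE = V_CC − I_C·R_C − I_E·R_E = 15 − 4.54×1.2 − 4.6×0.68 = 6.42 V.
V_CE = 6.42 V > 0.2 V confirms active-region operation.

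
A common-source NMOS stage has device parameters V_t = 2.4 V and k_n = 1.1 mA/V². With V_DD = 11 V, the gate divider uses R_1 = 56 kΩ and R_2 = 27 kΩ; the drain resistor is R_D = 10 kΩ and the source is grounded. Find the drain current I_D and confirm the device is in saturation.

V_G = V_DD·R_2/(R_1+R_2) = 11×27/83 = 3.58 V. With the source grounded, V_GS = V_G = 3.58 V.
Assume saturation: I_D = (k_n/2)(V_GS − V_t)² = (1.1/2)×(3.58 − 2.4)² = 0.55×1.18² = 0.764 mA.
V_DS = V_DD − I_D·R_D = 11 − 0.764×10 = 3.36 V.
Saturation requires V_DS ≥ V_GS − V_t = 1.18 V; 3.36 ≥ 1.18 ✓.

I_D ≈ 0.76 mA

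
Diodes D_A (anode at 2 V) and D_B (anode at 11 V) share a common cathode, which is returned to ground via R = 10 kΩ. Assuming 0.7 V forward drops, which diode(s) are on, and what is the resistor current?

Assume both conduct. Then node N would need to be at both 2−0.7 = 1.3 V and 11−0.7 = 10.3 V, which is impossible.
Assume only D_B conducts: V_N = 11 − 0.7 = 10.3 V, so I_R = 10.3/10 = 1.03 mA.
Check D_A: its anode-to-cathode voltage is 2 − 10.3 = -8.3 V < 0.7 V, so it is off. The assumption is consistent.

Only D_B conducts; I_R ≈ 1 mA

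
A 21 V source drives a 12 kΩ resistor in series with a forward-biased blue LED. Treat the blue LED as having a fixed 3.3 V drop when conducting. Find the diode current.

I ≈ 1.5 mA

KVL around the loop: 21 = V_D + I·R = 3.3 + I × 12 kΩ.
So I = (21 − 3.3) / 12 kΩ = 17.7 / 12 = 1.47 mA.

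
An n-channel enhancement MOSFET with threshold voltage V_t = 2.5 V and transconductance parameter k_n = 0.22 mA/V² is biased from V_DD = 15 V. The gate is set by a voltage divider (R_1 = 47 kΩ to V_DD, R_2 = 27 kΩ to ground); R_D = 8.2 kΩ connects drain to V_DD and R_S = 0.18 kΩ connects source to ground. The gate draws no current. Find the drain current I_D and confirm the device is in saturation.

I_D ≈ 0.87 mA

V_G = V_DD·R_2/(R_1+R_2) = 15×27/74 = 5.47 V.
Assume saturation: I_D = (k_n/2)(V_GS − V_t)² with V_GS = V_G − I_D·R_S = 5.47 − 0.18·I_D.
Substituting gives 0.00356·I_D² − 1.12·I_D + 0.972 = 0, with roots I_D = 0.872 or 313 mA.
The root I_D = 313 mA gives V_GS = -50.8 V ≤ V_t, so take I_D = 0.872 mA.
Then V_GS = 5.32 V and V_DS = V_DD − I_D(R_D+R_S) = 15 − 0.872×8.38 = 7.69 V.
Saturation requires V_DS ≥ V_GS − V_t = 2.82 V; 7.69 ≥ 2.82 ✓.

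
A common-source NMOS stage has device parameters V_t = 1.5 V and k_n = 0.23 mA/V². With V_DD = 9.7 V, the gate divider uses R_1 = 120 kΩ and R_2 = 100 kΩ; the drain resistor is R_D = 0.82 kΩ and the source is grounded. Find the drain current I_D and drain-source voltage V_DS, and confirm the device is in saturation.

I_D ≈ 0.97 mA, V_DS ≈ 8.9 V

V_G = V_DD·R_2/(R_1+R_2) = 9.7×100/220 = 4.41 V. With the source grounded, V_GS = V_G = 4.41 V.
Assume saturation: I_D = (k_n/2)(V_GS − V_t)² = (0.23/2)×(4.41 − 1.5)² = 0.115×2.91² = 0.973 mA.
V_DS = V_DD − I_D·R_D = 9.7 − 0.973×0.82 = 8.9 V.
Saturation requires V_DS ≥ V_GS − V_t = 2.91 V; 8.9 ≥ 2.91 ✓.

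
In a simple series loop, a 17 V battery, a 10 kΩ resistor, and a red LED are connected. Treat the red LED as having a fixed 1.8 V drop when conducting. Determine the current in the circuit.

KVL around the loop: 17 = V_D + I·R = 1.8 + I × 10 kΩ.
So I = (17 − 1.8) / 10 kΩ = 15.2 / 10 = 1.52 mA.

I ≈ 1.5 mA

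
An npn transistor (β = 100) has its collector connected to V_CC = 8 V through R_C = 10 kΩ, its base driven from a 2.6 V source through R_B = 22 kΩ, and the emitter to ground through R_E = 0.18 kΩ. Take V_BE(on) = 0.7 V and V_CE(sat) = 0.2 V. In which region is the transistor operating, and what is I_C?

Assume active: I_B = (2.6 − 0.7)/(22 + 101×0.18) = 0.0473 mA, I_C = β·I_B = 4.73 mA.
Then V_CE = 8 − 4.73×10 − 4.78×0.18 = -40.1 V < 0.2 V — the active assumption fails.
Re-solve with V_CE = 0.2 V. KCL at the emitter: V_E/R_E = (V_BB−0.7−V_E)/R_B + (V_CC−0.2−V_E)/R_C, giving V_E = 0.152 V.
I_C = (V_CC − 0.2 − V_E)/R_C = (7.8 − 0.152)/10 = 0.765 mA.
Check: I_B = (1.9 − 0.152)/22 = 0.0795 mA, and β·I_B = 7.95 mA > I_C, confirming saturation.

saturation; I_C ≈ 0.76 mA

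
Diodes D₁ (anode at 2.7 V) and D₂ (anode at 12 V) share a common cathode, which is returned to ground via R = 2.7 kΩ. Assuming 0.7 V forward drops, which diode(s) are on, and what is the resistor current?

Assume both conduct. Then node N would need to be at both 2.7−0.7 = 2 V and 12−0.7 = 11.3 V, which is impossible.
Assume only D₂ conducts: V_N = 12 − 0.7 = 11.3 V, so I_R = 11.3/2.7 = 4.19 mA.
Check D₁: its anode-to-cathode voltage is 2.7 − 11.3 = -8.6 V < 0.7 V, so it is off. The assumption is consistent.

Only D₂ conducts; I_R ≈ 4.2 mA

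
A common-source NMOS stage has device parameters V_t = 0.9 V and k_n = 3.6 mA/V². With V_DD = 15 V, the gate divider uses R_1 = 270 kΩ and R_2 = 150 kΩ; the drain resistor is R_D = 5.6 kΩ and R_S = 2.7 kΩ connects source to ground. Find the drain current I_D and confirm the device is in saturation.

V_G = V_DD·R_2/(R_1+R_2) = 15×150/420 = 5.36 V.
Assume saturation: I_D = (k_n/2)(V_GS − V_t)² with V_GS = V_G − I_D·R_S = 5.36 − 2.7·I_D.
Substituting gives 13.1·I_D² − 44.3·I_D + 35.8 = 0, with roots I_D = 1.33 or 2.05 mA.
The root I_D = 2.05 mA gives V_GS = -0.166 V ≤ V_t, so take I_D = 1.33 mA.
Then V_GS = 1.76 V and V_DS = V_DD − I_D(R_D+R_S) = 15 − 1.33×8.3 = 3.94 V.
Saturation requires V_DS ≥ V_GS − V_t = 0.86 V; 3.94 ≥ 0.86 ✓.

I_D ≈ 1.3 mA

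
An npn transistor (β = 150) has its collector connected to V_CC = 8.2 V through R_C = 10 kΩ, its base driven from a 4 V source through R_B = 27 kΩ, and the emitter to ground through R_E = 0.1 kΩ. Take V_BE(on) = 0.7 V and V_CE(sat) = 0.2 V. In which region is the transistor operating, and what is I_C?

Assume active: I_B = (4 − 0.7)/(27 + 151×0.1) = 0.0784 mA, I_C = β·I_B = 11.8 mA.
Then V_CE = 8.2 − 11.8×10 − 11.8×0.1 = -111 V < 0.2 V — the active assumption fails.
Re-solve with V_CE = 0.2 V. KCL at the emitter: V_E/R_E = (V_BB−0.7−V_E)/R_B + (V_CC−0.2−V_E)/R_C, giving V_E = 0.091 V.
I_C = (V_CC − 0.2 − V_E)/R_C = (8 − 0.091)/10 = 0.791 mA.
Check: I_B = (3.3 − 0.091)/27 = 0.119 mA, and β·I_B = 17.8 mA > I_C, confirming saturation.

saturation; I_C ≈ 0.79 mA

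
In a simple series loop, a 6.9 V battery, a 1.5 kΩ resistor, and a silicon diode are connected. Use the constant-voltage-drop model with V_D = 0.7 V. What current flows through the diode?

KVL around the loop: 6.9 = V_D + I·R = 0.7 + I × 1.5 kΩ.
So I = (6.9 − 0.7) / 1.5 kΩ = 6.2 / 1.5 = 4.13 mA.

I ≈ 4.1 mA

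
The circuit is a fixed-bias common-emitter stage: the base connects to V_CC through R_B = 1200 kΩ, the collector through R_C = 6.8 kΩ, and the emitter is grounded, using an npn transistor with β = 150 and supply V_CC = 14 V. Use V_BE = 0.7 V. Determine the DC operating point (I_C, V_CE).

I_C ≈ 1.7 mA, V_CE ≈ 2.7 V

Base loop: V_CC = I_B·R_B + V_BE, so I_B = (14 − 0.7)/1200 kΩ = 0.0111 mA.
In the active region I_C = β·I_B = 150 × 0.0111 = 1.66 mA.
Collector loop: V_CE = V_CC − I_C·R_C = 14 − 1.66×6.8 = 2.7 V.
Since V_CE = 2.7 V > V_CE(sat) ≈ 0.2 V, the transistor is in the active region as assumed.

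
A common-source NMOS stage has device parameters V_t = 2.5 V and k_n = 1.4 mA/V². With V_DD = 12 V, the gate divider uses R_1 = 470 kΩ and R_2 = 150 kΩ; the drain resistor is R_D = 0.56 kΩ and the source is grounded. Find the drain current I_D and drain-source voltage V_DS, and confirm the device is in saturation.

I_D ≈ 0.11 mA, V_DS ≈ 12 V

V_G = V_DD·R_2/(R_1+R_2) = 12×150/620 = 2.9 V. With the source grounded, V_GS = V_G = 2.9 V.
Assume saturation: I_D = (k_n/2)(V_GS − V_t)² = (1.4/2)×(2.9 − 2.5)² = 0.7×0.403² = 0.114 mA.
V_DS = V_DD − I_D·R_D = 12 − 0.114×0.56 = 11.9 V.
Saturation requires V_DS ≥ V_GS − V_t = 0.403 V; 11.9 ≥ 0.403 ✓.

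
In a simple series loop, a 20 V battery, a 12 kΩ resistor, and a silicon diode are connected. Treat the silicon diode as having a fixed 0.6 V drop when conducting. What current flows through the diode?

KVL around the loop: 20 = V_D + I·R = 0.6 + I × 12 kΩ.
So I = (20 − 0.6) / 12 kΩ = 19.4 / 12 = 1.62 mA.

I ≈ 1.6 mA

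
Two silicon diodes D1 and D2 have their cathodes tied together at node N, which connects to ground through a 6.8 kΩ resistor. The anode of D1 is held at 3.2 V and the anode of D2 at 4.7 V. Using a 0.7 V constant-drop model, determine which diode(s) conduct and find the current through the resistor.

Assume both conduct. Then node N would need to be at both 3.2−0.7 = 2.5 V and 4.7−0.7 = 4 V, which is impossible.
Assume only D2 conducts: V_N = 4.7 − 0.7 = 4 V, so I_R = 4/6.8 = 0.588 mA.
Check D1: its anode-to-cathode voltage is 3.2 − 4 = -0.8 V < 0.7 V, so it is off. The assumption is consistent.

Only D2 conducts; I_R ≈ 0.59 mA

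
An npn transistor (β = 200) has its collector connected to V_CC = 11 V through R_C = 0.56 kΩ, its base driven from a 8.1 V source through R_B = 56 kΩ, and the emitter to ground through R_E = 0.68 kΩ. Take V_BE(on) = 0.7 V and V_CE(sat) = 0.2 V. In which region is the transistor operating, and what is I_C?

Assume active. Base-emitter loop: I_B = (V_BB − V_BE)/(R_B + (β+1)R_E) = (8.1 − 0.7)/(56 + 201×0.68) = 0.0384 mA.
I_C = β·I_B = 200×0.0384 = 7.68 mA.
V_CE = V_CC − I_C·R_C − I_E·R_E = 11 − 7.68×0.56 − 7.72×0.68 = 1.45 V > V_CE(sat), so the active-region assumption holds.

active; I_C ≈ 7.7 mA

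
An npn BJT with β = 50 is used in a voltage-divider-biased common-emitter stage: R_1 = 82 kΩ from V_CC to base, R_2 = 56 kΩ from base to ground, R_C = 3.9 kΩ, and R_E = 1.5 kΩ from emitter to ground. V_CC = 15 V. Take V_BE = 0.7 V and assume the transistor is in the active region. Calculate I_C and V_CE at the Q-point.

Thevenize the base divider: V_Th = V_CC·R_2/(R_1+R_2) = 15×56/138 = 6.09 V, R_Th = R_1‖R_2 = 33.3 kΩ.
Base-emitter loop: V_Th = I_B·R_Th + V_BE + (β+1)I_B·R_E, so I_B = (6.09 − 0.7) / (33.3 + 51×1.5) = 0.0491 mA.
I_C = β·I_B = 50×0.0491 = 2.45 mA, and I_E = (β+1)I_B = 2.5 mA.
V_CE = V_CC − I_C·R_C − I_E·R_E = 15 − 2.45×3.9 − 2.5×1.5 = 1.68 V.
V_CE = 1.68 V > 0.2 V confirms active-region operation.

I_C ≈ 2.5 mA, V_CE ≈ 1.7 V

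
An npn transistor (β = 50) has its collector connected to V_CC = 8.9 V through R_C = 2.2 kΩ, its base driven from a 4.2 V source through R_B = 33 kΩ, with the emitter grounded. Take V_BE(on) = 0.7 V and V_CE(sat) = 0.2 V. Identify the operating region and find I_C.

saturation; I_C ≈ 4 mA

Assume active: I_B = (4.2 − 0.7)/33 = 0.106 mA, giving I_C = β·I_B = 5.3 mA.
But then V_CE = 8.9 − 5.3×2.2 = -2.77 V < V_CE(sat) = 0.2 V — impossible in the active region.
So the transistor is saturated. With V_CE = 0.2 V, I_C = (V_CC − 0.2)/R_C = 8.7/2.2 = 3.95 mA.
Check: β·I_B = 5.3 mA > I_C = 3.95 mA, confirming saturation.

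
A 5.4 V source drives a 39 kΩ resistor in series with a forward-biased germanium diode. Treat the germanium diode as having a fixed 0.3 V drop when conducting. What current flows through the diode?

KVL around the loop: 5.4 = V_D + I·R = 0.3 + I × 39 kΩ.
So I = (5.4 − 0.3) / 39 kΩ = 5.1 / 39 = 0.131 mA.

I ≈ 0.13 mA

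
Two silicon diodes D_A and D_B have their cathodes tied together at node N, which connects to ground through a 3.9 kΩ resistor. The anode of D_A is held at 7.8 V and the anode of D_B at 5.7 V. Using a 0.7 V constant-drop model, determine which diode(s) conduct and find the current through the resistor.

Assume both conduct. Then node N would need to be at both 7.8−0.7 = 7.1 V and 5.7−0.7 = 5 V, which is impossible.
Assume only D_A conducts: V_N = 7.8 − 0.7 = 7.1 V, so I_R = 7.1/3.9 = 1.82 mA.
Check D_B: its anode-to-cathode voltage is 5.7 − 7.1 = -1.4 V < 0.7 V, so it is off. The assumption is consistent.

Only D_A conducts; I_R ≈ 1.8 mA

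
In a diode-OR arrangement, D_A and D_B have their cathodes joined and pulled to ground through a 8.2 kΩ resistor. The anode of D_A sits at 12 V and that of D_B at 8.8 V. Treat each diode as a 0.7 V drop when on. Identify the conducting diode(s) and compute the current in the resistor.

Only D_A conducts; I_R ≈ 1.4 mA

Assume both conduct. Then node N would need to be at both 12−0.7 = 11.3 V and 8.8−0.7 = 8.1 V, which is impossible.
Assume only D_A conducts: V_N = 12 − 0.7 = 11.3 V, so I_R = 11.3/8.2 = 1.38 mA.
Check D_B: its anode-to-cathode voltage is 8.8 − 11.3 = -2.5 V < 0.7 V, so it is off. The assumption is consistent.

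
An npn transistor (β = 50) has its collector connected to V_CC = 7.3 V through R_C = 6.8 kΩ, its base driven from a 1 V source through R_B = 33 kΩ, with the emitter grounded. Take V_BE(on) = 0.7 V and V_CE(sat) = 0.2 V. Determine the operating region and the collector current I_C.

active; I_C ≈ 0.45 mA

Assume active. Base-emitter loop: I_B = (V_BB − V_BE)/R_B = (1 − 0.7)/33 = 0.00909 mA.
I_C = β·I_B = 50×0.00909 = 0.455 mA.
V_CE = V_CC − I_C·R_C = 7.3 − 0.455×6.8 = 4.21 V > V_CE(sat), so the active-region assumption holds.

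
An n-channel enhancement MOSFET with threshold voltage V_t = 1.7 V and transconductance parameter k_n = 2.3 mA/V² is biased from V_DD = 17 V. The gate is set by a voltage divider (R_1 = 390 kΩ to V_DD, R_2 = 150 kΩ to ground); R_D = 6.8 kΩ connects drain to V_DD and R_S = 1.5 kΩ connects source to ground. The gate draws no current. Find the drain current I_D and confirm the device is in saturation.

V_G = V_DD·R_2/(R_1+R_2) = 17×150/540 = 4.72 V.
Assume saturation: I_D = (k_n/2)(V_GS − V_t)² with V_GS = V_G − I_D·R_S = 4.72 − 1.5·I_D.
Substituting gives 2.59·I_D² − 11.4·I_D + 10.5 = 0, with roots I_D = 1.3 or 3.11 mA.
The root I_D = 3.11 mA gives V_GS = 0.0551 V ≤ V_t, so take I_D = 1.3 mA.
Then V_GS = 2.77 V and V_DS = V_DD − I_D(R_D+R_S) = 17 − 1.3×8.3 = 6.17 V.
Saturation requires V_DS ≥ V_GS − V_t = 1.07 V; 6.17 ≥ 1.07 ✓.

I_D ≈ 1.3 mA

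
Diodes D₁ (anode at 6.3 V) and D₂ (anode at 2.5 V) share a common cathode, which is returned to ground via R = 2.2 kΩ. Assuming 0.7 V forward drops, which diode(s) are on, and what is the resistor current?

Only D₁ conducts; I_R ≈ 2.5 mA

Assume both conduct. Then node N would need to be at both 6.3−0.7 = 5.6 V and 2.5−0.7 = 1.8 V, which is impossible.
Assume only D₁ conducts: V_N = 6.3 − 0.7 = 5.6 V, so I_R = 5.6/2.2 = 2.55 mA.
Check D₂: its anode-to-cathode voltage is 2.5 − 5.6 = -3.1 V < 0.7 V, so it is off. The assumption is consistent.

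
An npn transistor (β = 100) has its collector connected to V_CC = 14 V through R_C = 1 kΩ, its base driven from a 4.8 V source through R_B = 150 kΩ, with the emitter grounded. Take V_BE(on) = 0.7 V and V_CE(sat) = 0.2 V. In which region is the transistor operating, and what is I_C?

active; I_C ≈ 2.7 mA

Assume active. Base-emitter loop: I_B = (V_BB − V_BE)/R_B = (4.8 − 0.7)/150 = 0.0273 mA.
I_C = β·I_B = 100×0.0273 = 2.73 mA.
V_CE = V_CC − I_C·R_C = 14 − 2.73×1 = 11.3 V > V_CE(sat), so the active-region assumption holds.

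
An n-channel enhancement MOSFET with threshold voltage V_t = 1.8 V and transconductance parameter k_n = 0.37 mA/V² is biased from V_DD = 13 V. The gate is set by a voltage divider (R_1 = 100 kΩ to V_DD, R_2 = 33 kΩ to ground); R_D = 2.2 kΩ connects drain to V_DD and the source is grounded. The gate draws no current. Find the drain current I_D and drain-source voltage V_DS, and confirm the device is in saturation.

V_G = V_DD·R_2/(R_1+R_2) = 13×33/133 = 3.23 V. With the source grounded, V_GS = V_G = 3.23 V.
Assume saturation: I_D = (k_n/2)(V_GS − V_t)² = (0.37/2)×(3.23 − 1.8)² = 0.185×1.43² = 0.376 mA.
V_DS = V_DD − I_D·R_D = 13 − 0.376×2.2 = 12.2 V.
Saturation requires V_DS ≥ V_GS − V_t = 1.43 V; 12.2 ≥ 1.43 ✓.

I_D ≈ 0.38 mA, V_DS ≈ 12 V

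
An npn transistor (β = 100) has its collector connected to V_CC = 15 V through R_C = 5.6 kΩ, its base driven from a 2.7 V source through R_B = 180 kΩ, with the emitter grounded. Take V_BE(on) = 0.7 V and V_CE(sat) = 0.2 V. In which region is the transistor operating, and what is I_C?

active; I_C ≈ 1.1 mA

Assume active. Base-emitter loop: I_B = (V_BB − V_BE)/R_B = (2.7 − 0.7)/180 = 0.0111 mA.
I_C = β·I_B = 100×0.0111 = 1.11 mA.
V_CE = V_CC − I_C·R_C = 15 − 1.11×5.6 = 8.78 V > V_CE(sat), so the active-region assumption holds.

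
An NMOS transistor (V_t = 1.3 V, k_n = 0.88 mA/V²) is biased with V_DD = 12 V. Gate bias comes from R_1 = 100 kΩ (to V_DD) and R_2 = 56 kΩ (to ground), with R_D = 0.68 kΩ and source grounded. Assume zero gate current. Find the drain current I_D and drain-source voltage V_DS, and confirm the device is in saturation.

I_D ≈ 4 mA, V_DS ≈ 9.3 V

V_G = V_DD·R_2/(R_1+R_2) = 12×56/156 = 4.31 V. With the source grounded, V_GS = V_G = 4.31 V.
Assume saturation: I_D = (k_n/2)(V_GS − V_t)² = (0.88/2)×(4.31 − 1.3)² = 0.44×3.01² = 3.98 mA.
V_DS = V_DD − I_D·R_D = 12 − 3.98×0.68 = 9.29 V.
Saturation requires V_DS ≥ V_GS − V_t = 3.01 V; 9.29 ≥ 3.01 ✓.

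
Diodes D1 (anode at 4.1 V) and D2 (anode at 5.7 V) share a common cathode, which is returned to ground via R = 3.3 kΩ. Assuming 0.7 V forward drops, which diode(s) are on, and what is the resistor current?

Only D2 conducts; I_R ≈ 1.5 mA

Assume both conduct. Then node N would need to be at both 4.1−0.7 = 3.4 V and 5.7−0.7 = 5 V, which is impossible.
Assume only D2 conducts: V_N = 5.7 − 0.7 = 5 V, so I_R = 5/3.3 = 1.52 mA.
Check D1: its anode-to-cathode voltage is 4.1 − 5 = -0.9 V < 0.7 V, so it is off. The assumption is consistent.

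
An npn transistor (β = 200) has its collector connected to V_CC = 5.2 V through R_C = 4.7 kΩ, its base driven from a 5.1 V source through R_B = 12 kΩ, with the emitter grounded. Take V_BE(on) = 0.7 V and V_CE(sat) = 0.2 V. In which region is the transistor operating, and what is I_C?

Assume active: I_B = (5.1 − 0.7)/12 = 0.367 mA, giving I_C = β·I_B = 73.3 mA.
But then V_CE = 5.2 − 73.3×4.7 = -339 V < V_CE(sat) = 0.2 V — impossible in the active region.
So the transistor is saturated. With V_CE = 0.2 V, I_C = (V_CC − 0.2)/R_C = 5/4.7 = 1.06 mA.
Check: β·I_B = 73.3 mA > I_C = 1.06 mA, confirming saturation.

saturation; I_C ≈ 1.1 mA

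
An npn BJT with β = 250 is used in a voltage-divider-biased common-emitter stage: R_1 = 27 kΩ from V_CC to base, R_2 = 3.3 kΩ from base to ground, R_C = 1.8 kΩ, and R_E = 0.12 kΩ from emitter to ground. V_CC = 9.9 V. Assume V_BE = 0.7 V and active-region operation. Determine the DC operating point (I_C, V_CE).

Thevenize the base divider: V_Th = V_CC·R_2/(R_1+R_2) = 9.9×3.3/30.3 = 1.08 V, R_Th = R_1‖R_2 = 2.94 kΩ.
Base-emitter loop: V_Th = I_B·R_Th + V_BE + (β+1)I_B·R_E, so I_B = (1.08 − 0.7) / (2.94 + 251×0.12) = 0.0114 mA.
I_C = β·I_B = 250×0.0114 = 2.86 mA, and I_E = (β+1)I_B = 2.87 mA.
V_CE = V_CC − I_C·R_C − I_E·R_E = 9.9 − 2.86×1.8 − 2.87×0.12 = 4.41 V.
V_CE = 4.41 V > 0.2 V confirms active-region operation.

I_C ≈ 2.9 mA, V_CE ≈ 4.4 V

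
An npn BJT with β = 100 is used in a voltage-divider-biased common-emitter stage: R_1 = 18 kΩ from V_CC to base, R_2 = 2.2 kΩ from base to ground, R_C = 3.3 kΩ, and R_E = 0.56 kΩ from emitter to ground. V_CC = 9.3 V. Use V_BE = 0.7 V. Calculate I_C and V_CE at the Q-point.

Thevenize the base divider: V_Th = V_CC·R_2/(R_1+R_2) = 9.3×2.2/20.2 = 1.01 V, R_Th = R_1‖R_2 = 1.96 kΩ.
Base-emitter loop: V_Th = I_B·R_Th + V_BE + (β+1)I_B·R_E, so I_B = (1.01 − 0.7) / (1.96 + 101×0.56) = 0.00535 mA.
I_C = β·I_B = 100×0.00535 = 0.535 mA, and I_E = (β+1)I_B = 0.54 mA.
V_CE = V_CC − I_C·R_C − I_E·R_E = 9.3 − 0.535×3.3 − 0.54×0.56 = 7.23 V.
V_CE = 7.23 V > 0.2 V confirms active-region operation.

I_C ≈ 0.53 mA, V_CE ≈ 7.2 V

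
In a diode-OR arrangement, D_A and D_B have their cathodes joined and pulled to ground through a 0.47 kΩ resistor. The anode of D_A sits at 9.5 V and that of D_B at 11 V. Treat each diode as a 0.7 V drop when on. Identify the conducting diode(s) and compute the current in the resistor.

Assume both conduct. Then node N would need to be at both 9.5−0.7 = 8.8 V and 11−0.7 = 10.3 V, which is impossible.
Assume only D_B conducts: V_N = 11 − 0.7 = 10.3 V, so I_R = 10.3/0.47 = 21.9 mA.
Check D_A: its anode-to-cathode voltage is 9.5 − 10.3 = -0.8 V < 0.7 V, so it is off. The assumption is consistent.

Only D_B conducts; I_R ≈ 22 mA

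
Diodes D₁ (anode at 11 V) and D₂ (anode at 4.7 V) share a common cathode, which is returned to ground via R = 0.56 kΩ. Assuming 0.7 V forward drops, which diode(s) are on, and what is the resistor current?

Assume both conduct. Then node N would need to be at both 11−0.7 = 10.3 V and 4.7−0.7 = 4 V, which is impossible.
Assume only D₁ conducts: V_N = 11 − 0.7 = 10.3 V, so I_R = 10.3/0.56 = 18.4 mA.
Check D₂: its anode-to-cathode voltage is 4.7 − 10.3 = -5.6 V < 0.7 V, so it is off. The assumption is consistent.

Only D₁ conducts; I_R ≈ 18 mA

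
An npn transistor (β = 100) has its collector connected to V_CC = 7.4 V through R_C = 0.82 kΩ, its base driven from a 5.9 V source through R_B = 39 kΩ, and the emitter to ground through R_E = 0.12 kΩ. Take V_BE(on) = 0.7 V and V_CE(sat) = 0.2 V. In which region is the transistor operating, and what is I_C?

saturation; I_C ≈ 7.6 mA

Assume active: I_B = (5.9 − 0.7)/(39 + 101×0.12) = 0.102 mA, I_C = β·I_B = 10.2 mA.
Then V_CE = 7.4 − 10.2×0.82 − 10.3×0.12 = -2.17 V < 0.2 V — the active assumption fails.
Re-solve with V_CE = 0.2 V. KCL at the emitter: V_E/R_E = (V_BB−0.7−V_E)/R_B + (V_CC−0.2−V_E)/R_C, giving V_E = 0.931 V.
I_C = (V_CC − 0.2 − V_E)/R_C = (7.2 − 0.931)/0.82 = 7.65 mA.
Check: I_B = (5.2 − 0.931)/39 = 0.109 mA, and β·I_B = 10.9 mA > I_C, confirming saturation.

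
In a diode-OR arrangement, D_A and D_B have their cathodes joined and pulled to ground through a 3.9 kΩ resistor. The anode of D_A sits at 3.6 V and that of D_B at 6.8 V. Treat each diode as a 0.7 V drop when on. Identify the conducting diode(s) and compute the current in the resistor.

Only D_B conducts; I_R ≈ 1.6 mA

Assume both conduct. Then node N would need to be at both 3.6−0.7 = 2.9 V and 6.8−0.7 = 6.1 V, which is impossible.
Assume only D_B conducts: V_N = 6.8 − 0.7 = 6.1 V, so I_R = 6.1/3.9 = 1.56 mA.
Check D_A: its anode-to-cathode voltage is 3.6 − 6.1 = -2.5 V < 0.7 V, so it is off. The assumption is consistent.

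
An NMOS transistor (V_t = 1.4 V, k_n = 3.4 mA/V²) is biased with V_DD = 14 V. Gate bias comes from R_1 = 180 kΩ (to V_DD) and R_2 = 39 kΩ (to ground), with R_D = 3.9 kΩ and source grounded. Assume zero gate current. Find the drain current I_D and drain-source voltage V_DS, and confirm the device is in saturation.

I_D ≈ 2 mA, V_DS ≈ 6.1 V

V_G = V_DD·R_2/(R_1+R_2) = 14×39/219 = 2.49 V. With the source grounded, V_GS = V_G = 2.49 V.
Assume saturation: I_D = (k_n/2)(V_GS − V_t)² = (3.4/2)×(2.49 − 1.4)² = 1.7×1.09² = 2.03 mA.
V_DS = V_DD − I_D·R_D = 14 − 2.03×3.9 = 6.08 V.
Saturation requires V_DS ≥ V_GS − V_t = 1.09 V; 6.08 ≥ 1.09 ✓.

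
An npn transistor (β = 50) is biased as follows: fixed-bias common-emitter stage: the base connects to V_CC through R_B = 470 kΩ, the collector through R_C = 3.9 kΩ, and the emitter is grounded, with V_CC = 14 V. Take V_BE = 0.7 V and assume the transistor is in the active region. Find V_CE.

V_CE ≈ 8.5 V

Base loop: V_CC = I_B·R_B + V_BE, so I_B = (14 − 0.7)/470 kΩ = 0.0283 mA.
In the active region I_C = β·I_B = 50 × 0.0283 = 1.41 mA.
Collector loop: V_CE = V_CC − I_C·R_C = 14 − 1.41×3.9 = 8.48 V.
Since V_CE = 8.48 V > V_CE(sat) ≈ 0.2 V, the transistor is in the active region as assumed.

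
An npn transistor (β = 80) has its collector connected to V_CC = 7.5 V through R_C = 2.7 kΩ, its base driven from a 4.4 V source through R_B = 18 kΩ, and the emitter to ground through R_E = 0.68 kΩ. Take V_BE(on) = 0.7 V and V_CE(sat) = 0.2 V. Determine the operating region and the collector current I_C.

saturation; I_C ≈ 2.1 mA

Assume active: I_B = (4.4 − 0.7)/(18 + 81×0.68) = 0.0506 mA, I_C = β·I_B = 4.05 mA.
Then V_CE = 7.5 − 4.05×2.7 − 4.1×0.68 = -6.22 V < 0.2 V — the active assumption fails.
Re-solve with V_CE = 0.2 V. KCL at the emitter: V_E/R_E = (V_BB−0.7−V_E)/R_B + (V_CC−0.2−V_E)/R_C, giving V_E = 1.53 V.
I_C = (V_CC − 0.2 − V_E)/R_C = (7.3 − 1.53)/2.7 = 2.14 mA.
Check: I_B = (3.7 − 1.53)/18 = 0.12 mA, and β·I_B = 9.63 mA > I_C, confirming saturation.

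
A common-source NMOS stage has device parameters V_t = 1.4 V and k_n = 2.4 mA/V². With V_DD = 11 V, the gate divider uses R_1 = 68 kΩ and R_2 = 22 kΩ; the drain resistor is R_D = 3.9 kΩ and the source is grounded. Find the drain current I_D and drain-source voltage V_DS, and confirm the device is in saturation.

V_G = V_DD·R_2/(R_1+R_2) = 11×22/90 = 2.69 V. With the source grounded, V_GS = V_G = 2.69 V.
Assume saturation: I_D = (k_n/2)(V_GS − V_t)² = (2.4/2)×(2.69 − 1.4)² = 1.2×1.29² = 1.99 mA.
V_DS = V_DD − I_D·R_D = 11 − 1.99×3.9 = 3.23 V.
Saturation requires V_DS ≥ V_GS − V_t = 1.29 V; 3.23 ≥ 1.29 ✓.

I_D ≈ 2 mA, V_DS ≈ 3.2 V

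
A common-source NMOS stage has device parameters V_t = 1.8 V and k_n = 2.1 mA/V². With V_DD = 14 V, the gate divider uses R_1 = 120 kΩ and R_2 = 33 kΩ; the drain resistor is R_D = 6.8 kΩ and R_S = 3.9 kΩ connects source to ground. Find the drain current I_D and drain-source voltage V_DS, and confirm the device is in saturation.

I_D ≈ 0.2 mA, V_DS ≈ 12 V

V_G = V_DD·R_2/(R_1+R_2) = 14×33/153 = 3.02 V.
Assume saturation: I_D = (k_n/2)(V_GS − V_t)² with V_GS = V_G − I_D·R_S = 3.02 − 3.9·I_D.
Substituting gives 16·I_D² − 11·I_D + 1.56 = 0, with roots I_D = 0.201 or 0.487 mA.
The root I_D = 0.487 mA gives V_GS = 1.12 V ≤ V_t, so take I_D = 0.201 mA.
Then V_GS = 2.24 V and V_DS = V_DD − I_D(R_D+R_S) = 14 − 0.201×10.7 = 11.9 V.
Saturation requires V_DS ≥ V_GS − V_t = 0.437 V; 11.9 ≥ 0.437 ✓.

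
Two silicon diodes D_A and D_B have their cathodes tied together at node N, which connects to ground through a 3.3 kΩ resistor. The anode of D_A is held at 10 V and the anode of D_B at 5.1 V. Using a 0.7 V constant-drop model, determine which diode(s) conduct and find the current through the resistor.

Only D_A conducts; I_R ≈ 2.8 mA

Assume both conduct. Then node N would need to be at both 10−0.7 = 9.3 V and 5.1−0.7 = 4.4 V, which is impossible.
Assume only D_A conducts: V_N = 10 − 0.7 = 9.3 V, so I_R = 9.3/3.3 = 2.82 mA.
Check D_B: its anode-to-cathode voltage is 5.1 − 9.3 = -4.2 V < 0.7 V, so it is off. The assumption is consistent.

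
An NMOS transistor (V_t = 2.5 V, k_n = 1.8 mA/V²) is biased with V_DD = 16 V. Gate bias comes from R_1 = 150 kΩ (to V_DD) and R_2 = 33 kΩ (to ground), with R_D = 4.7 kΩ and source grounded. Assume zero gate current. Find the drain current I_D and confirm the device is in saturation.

I_D ≈ 0.13 mA

V_G = V_DD·R_2/(R_1+R_2) = 16×33/183 = 2.89 V. With the source grounded, V_GS = V_G = 2.89 V.
Assume saturation: I_D = (k_n/2)(V_GS − V_t)² = (1.8/2)×(2.89 − 2.5)² = 0.9×0.385² = 0.134 mA.
V_DS = V_DD − I_D·R_D = 16 − 0.134×4.7 = 15.4 V.
Saturation requires V_DS ≥ V_GS − V_t = 0.385 V; 15.4 ≥ 0.385 ✓.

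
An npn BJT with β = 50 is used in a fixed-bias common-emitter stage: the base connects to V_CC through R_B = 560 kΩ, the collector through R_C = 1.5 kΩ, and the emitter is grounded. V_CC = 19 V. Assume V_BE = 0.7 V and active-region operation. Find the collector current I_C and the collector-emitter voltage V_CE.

Base loop: V_CC = I_B·R_B + V_BE, so I_B = (19 − 0.7)/560 kΩ = 0.0327 mA.
In the active region I_C = β·I_B = 50 × 0.0327 = 1.63 mA.
Collector loop: V_CE = V_CC − I_C·R_C = 19 − 1.63×1.5 = 16.5 V.
Since V_CE = 16.5 V > V_CE(sat) ≈ 0.2 V, the transistor is in the active region as assumed.

I_C ≈ 1.6 mA, V_CE ≈ 17 V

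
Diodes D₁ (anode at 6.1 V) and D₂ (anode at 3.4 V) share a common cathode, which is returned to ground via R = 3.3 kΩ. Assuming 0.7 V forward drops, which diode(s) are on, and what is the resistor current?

Assume both conduct. Then node N would need to be at both 6.1−0.7 = 5.4 V and 3.4−0.7 = 2.7 V, which is impossible.
Assume only D₁ conducts: V_N = 6.1 − 0.7 = 5.4 V, so I_R = 5.4/3.3 = 1.64 mA.
Check D₂: its anode-to-cathode voltage is 3.4 − 5.4 = -2 V < 0.7 V, so it is off. The assumption is consistent.

Only D₁ conducts; I_R ≈ 1.6 mA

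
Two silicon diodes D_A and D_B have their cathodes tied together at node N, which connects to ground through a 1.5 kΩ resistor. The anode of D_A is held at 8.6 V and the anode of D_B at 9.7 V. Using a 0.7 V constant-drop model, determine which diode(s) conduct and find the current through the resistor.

Assume both conduct. Then node N would need to be at both 8.6−0.7 = 7.9 V and 9.7−0.7 = 9 V, which is impossible.
Assume only D_B conducts: V_N = 9.7 − 0.7 = 9 V, so I_R = 9/1.5 = 6 mA.
Check D_A: its anode-to-cathode voltage is 8.6 − 9 = -0.4 V < 0.7 V, so it is off. The assumption is consistent.

Only D_B conducts; I_R ≈ 6 mA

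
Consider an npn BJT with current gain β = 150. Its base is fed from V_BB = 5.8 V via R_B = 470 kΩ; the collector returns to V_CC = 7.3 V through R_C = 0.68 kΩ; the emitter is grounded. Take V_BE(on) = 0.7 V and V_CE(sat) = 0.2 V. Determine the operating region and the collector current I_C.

active; I_C ≈ 1.6 mA

Assume active. Base-emitter loop: I_B = (V_BB − V_BE)/R_B = (5.8 − 0.7)/470 = 0.0109 mA.
I_C = β·I_B = 150×0.0109 = 1.63 mA.
V_CE = V_CC − I_C·R_C = 7.3 − 1.63×0.68 = 6.19 V > V_CE(sat), so the active-region assumption holds.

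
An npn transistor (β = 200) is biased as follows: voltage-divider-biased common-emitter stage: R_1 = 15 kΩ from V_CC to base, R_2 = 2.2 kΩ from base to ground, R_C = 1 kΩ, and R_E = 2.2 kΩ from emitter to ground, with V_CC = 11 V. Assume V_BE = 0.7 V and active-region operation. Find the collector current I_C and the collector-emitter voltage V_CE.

Thevenize the base divider: V_Th = V_CC·R_2/(R_1+R_2) = 11×2.2/17.2 = 1.41 V, R_Th = R_1‖R_2 = 1.92 kΩ.
Base-emitter loop: V_Th = I_B·R_Th + V_BE + (β+1)I_B·R_E, so I_B = (1.41 − 0.7) / (1.92 + 201×2.2) = 0.00159 mA.
I_C = β·I_B = 200×0.00159 = 0.318 mA, and I_E = (β+1)I_B = 0.32 mA.
V_CE = V_CC − I_C·R_C − I_E·R_E = 11 − 0.318×1 − 0.32×2.2 = 9.98 V.
V_CE = 9.98 V > 0.2 V confirms active-region operation.

I_C ≈ 0.32 mA, V_CE ≈ 10 V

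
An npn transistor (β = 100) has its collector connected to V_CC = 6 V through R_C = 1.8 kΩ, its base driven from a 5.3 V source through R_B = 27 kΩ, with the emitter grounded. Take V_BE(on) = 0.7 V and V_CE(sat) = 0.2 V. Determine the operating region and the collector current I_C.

Assume active: I_B = (5.3 − 0.7)/27 = 0.17 mA, giving I_C = β·I_B = 17 mA.
But then V_CE = 6 − 17×1.8 = -24.7 V < V_CE(sat) = 0.2 V — impossible in the active region.
So the transistor is saturated. With V_CE = 0.2 V, I_C = (V_CC − 0.2)/R_C = 5.8/1.8 = 3.22 mA.
Check: β·I_B = 17 mA > I_C = 3.22 mA, confirming saturation.

saturation; I_C ≈ 3.2 mA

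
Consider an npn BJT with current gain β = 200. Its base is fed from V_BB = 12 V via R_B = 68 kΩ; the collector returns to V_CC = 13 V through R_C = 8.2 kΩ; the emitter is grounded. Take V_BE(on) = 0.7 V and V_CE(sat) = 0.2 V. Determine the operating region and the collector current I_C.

Assume active: I_B = (12 − 0.7)/68 = 0.166 mA, giving I_C = β·I_B = 33.2 mA.
But then V_CE = 13 − 33.2×8.2 = -260 V < V_CE(sat) = 0.2 V — impossible in the active region.
So the transistor is saturated. With V_CE = 0.2 V, I_C = (V_CC − 0.2)/R_C = 12.8/8.2 = 1.56 mA.
Check: β·I_B = 33.2 mA > I_C = 1.56 mA, confirming saturation.

saturation; I_C ≈ 1.6 mA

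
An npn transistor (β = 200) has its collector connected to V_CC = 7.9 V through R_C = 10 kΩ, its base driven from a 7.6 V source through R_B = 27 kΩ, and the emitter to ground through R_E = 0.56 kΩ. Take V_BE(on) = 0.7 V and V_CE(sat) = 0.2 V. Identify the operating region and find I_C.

Assume active: I_B = (7.6 − 0.7)/(27 + 201×0.56) = 0.0494 mA, I_C = β·I_B = 9.89 mA.
Then V_CE = 7.9 − 9.89×10 − 9.94×0.56 = -96.5 V < 0.2 V — the active assumption fails.
Re-solve with V_CE = 0.2 V. KCL at the emitter: V_E/R_E = (V_BB−0.7−V_E)/R_B + (V_CC−0.2−V_E)/R_C, giving V_E = 0.533 V.
I_C = (V_CC − 0.2 − V_E)/R_C = (7.7 − 0.533)/10 = 0.717 mA.
Check: I_B = (6.9 − 0.533)/27 = 0.236 mA, and β·I_B = 47.2 mA > I_C, confirming saturation.

saturation; I_C ≈ 0.72 mA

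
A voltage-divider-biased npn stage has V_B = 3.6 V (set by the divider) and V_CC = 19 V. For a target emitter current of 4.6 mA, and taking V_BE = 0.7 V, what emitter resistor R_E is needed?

V_E = V_B − V_BE = 3.6 − 0.7 = 2.9 V.
R_E = V_E / I_E = 2.9 / 4.6 = 0.63 kΩ.

R_E ≈ 0.63 kΩ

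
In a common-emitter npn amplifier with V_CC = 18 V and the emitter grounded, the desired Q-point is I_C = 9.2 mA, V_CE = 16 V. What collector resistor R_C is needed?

Collector loop: V_CC = I_C·R_C + V_CE.
R_C = (V_CC − V_CE)/I_C = (18 − 16)/9.2 = 0.217 kΩ.

R_C ≈ 0.22 kΩ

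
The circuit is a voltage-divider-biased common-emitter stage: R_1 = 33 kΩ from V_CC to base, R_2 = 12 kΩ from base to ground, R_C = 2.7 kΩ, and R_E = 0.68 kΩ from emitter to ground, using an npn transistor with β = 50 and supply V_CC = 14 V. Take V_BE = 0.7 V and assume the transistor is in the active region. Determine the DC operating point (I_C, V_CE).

I_C ≈ 3.5 mA, V_CE ≈ 2.2 V

Thevenize the base divider: V_Th = V_CC·R_2/(R_1+R_2) = 14×12/45 = 3.73 V, R_Th = R_1‖R_2 = 8.8 kΩ.
Base-emitter loop: V_Th = I_B·R_Th + V_BE + (β+1)I_B·R_E, so I_B = (3.73 − 0.7) / (8.8 + 51×0.68) = 0.0698 mA.
I_C = β·I_B = 50×0.0698 = 3.49 mA, and I_E = (β+1)I_B = 3.56 mA.
V_CE = V_CC − I_C·R_C − I_E·R_E = 14 − 3.49×2.7 − 3.56×0.68 = 2.16 V.
V_CE = 2.16 V > 0.2 V confirms active-region operation.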